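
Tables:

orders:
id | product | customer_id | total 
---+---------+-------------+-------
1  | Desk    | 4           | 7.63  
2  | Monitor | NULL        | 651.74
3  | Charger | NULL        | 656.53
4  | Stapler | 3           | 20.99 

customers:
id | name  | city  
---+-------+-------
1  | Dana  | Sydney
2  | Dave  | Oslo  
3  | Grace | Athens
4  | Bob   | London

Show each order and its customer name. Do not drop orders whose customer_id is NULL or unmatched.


LEFT JOIN keeps every row from orders (the left table); where customer_id has no match in customers, the customer columns become NULL. Walk through each order:
  - order 1 (Desk): customer_id=4 -> matches Bob
  - order 2 (Monitor): customer_id=NULL, no match -> kept with NULL
  - order 3 (Charger): customer_id=NULL, no match -> kept with NULL
  - order 4 (Stapler): customer_id=3 -> matches Grace
All 4 rows appear; 2 have NULL customer.

SQL:
SELECT a.product, b.name AS customer
FROM orders a
LEFT JOIN customers b ON a.customer_id = b.id

Result:
product | customer
--------+---------
Desk    | Bob     
Monitor | NULL    
Charger | NULL    
Stapler | Grace   


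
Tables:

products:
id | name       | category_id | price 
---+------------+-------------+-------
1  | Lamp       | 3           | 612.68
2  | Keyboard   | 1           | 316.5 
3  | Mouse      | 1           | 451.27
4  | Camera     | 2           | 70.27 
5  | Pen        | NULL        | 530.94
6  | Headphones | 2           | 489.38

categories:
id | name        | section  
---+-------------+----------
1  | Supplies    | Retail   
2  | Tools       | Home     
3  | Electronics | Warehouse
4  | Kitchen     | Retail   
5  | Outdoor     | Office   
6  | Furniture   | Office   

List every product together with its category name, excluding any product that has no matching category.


INNER JOIN keeps only products rows whose category_id matches an id in categories. Walk through each product:
  - product 1 (Lamp): category_id=3 -> matches Electronics
  - product 2 (Keyboard): category_id=1 -> matches Supplies
  - product 3 (Mouse): category_id=1 -> matches Supplies
  - product 4 (Camera): category_id=2 -> matches Tools
  - product 5 (Pen): category_id=NULL, no match -> dropped
  - product 6 (Headphones): category_id=2 -> matches Tools
So 1 of 6 rows is dropped.

SQL:
SELECT a.name, b.name AS category
FROM products a
INNER JOIN categories b ON a.category_id = b.id

Result:
name       | category   
-----------+------------
Lamp       | Electronics
Keyboard   | Supplies   
Mouse      | Supplies   
Camera     | Tools      
Headphones | Tools      


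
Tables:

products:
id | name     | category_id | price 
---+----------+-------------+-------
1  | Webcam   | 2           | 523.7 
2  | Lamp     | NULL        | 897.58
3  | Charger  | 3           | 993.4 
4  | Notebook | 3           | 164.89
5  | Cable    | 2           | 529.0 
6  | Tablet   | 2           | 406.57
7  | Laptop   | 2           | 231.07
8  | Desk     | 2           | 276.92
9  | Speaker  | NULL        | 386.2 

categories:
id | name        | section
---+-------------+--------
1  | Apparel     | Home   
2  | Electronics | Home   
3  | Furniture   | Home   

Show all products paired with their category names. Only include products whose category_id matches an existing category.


INNER JOIN keeps only products rows whose category_id matches an id in categories. Walk through each product:
  - product 1 (Webcam): category_id=2 -> matches Electronics
  - product 2 (Lamp): category_id=NULL, no match -> dropped
  - product 3 (Charger): category_id=3 -> matches Furniture
  - product 4 (Notebook): category_id=3 -> matches Furniture
  - product 5 (Cable): category_id=2 -> matches Electronics
  - product 6 (Tablet): category_id=2 -> matches Electronics
  - product 7 (Laptop): category_id=2 -> matches Electronics
  - product 8 (Desk): category_id=2 -> matches Electronics
  - product 9 (Speaker): category_id=NULL, no match -> dropped
So 2 of 9 rows are dropped.

SQL:
SELECT a.name, b.name AS category
FROM products a
INNER JOIN categories b ON a.category_id = b.id

Result:
name     | category   
---------+------------
Webcam   | Electronics
Charger  | Furniture  
Notebook | Furniture  
Cable    | Electronics
Tablet   | Electronics
Laptop   | Electronics
Desk     | Electronics


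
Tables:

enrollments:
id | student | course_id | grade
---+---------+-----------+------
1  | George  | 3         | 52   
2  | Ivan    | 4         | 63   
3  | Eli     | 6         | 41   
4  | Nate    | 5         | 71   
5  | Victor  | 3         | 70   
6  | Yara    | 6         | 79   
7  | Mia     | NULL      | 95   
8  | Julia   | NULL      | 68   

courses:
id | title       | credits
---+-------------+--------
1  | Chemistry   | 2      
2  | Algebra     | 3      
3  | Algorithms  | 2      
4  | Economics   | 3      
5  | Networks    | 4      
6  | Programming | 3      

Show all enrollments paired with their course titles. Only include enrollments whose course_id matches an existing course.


INNER JOIN keeps only enrollments rows whose course_id matches an id in courses. Walk through each enrollment:
  - enrollment 1 (George): course_id=3 -> matches Algorithms
  - enrollment 2 (Ivan): course_id=4 -> matches Economics
  - enrollment 3 (Eli): course_id=6 -> matches Programming
  - enrollment 4 (Nate): course_id=5 -> matches Networks
  - enrollment 5 (Victor): course_id=3 -> matches Algorithms
  - enrollment 6 (Yara): course_id=6 -> matches Programming
  - enrollment 7 (Mia): course_id=NULL, no match -> dropped
  - enrollment 8 (Julia): course_id=NULL, no match -> dropped
So 2 of 8 rows are dropped.

SQL:
SELECT a.student, b.title AS course
FROM enrollments a
INNER JOIN courses b ON a.course_id = b.id

Result:
student | course     
--------+------------
George  | Algorithms 
Ivan    | Economics  
Eli     | Programming
Nate    | Networks   
Victor  | Algorithms 
Yara    | Programming


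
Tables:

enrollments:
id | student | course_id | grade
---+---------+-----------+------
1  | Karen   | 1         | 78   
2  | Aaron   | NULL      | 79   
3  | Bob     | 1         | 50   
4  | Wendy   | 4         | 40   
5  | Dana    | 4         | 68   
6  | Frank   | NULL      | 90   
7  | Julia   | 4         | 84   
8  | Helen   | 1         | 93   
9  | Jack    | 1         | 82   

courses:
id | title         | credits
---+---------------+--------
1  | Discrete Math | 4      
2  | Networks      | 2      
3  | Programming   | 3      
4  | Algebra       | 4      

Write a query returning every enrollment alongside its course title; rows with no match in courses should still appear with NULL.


LEFT JOIN keeps every row from enrollments (the left table); where course_id has no match in courses, the course columns become NULL. Walk through each enrollment:
  - enrollment 1 (Karen): course_id=1 -> matches Discrete Math
  - enrollment 2 (Aaron): course_id=NULL, no match -> kept with NULL
  - enrollment 3 (Bob): course_id=1 -> matches Discrete Math
  - enrollment 4 (Wendy): course_id=4 -> matches Algebra
  - enrollment 5 (Dana): course_id=4 -> matches Algebra
  - enrollment 6 (Frank): course_id=NULL, no match -> kept with NULL
  - enrollment 7 (Julia): course_id=4 -> matches Algebra
  - enrollment 8 (Helen): course_id=1 -> matches Discrete Math
  - enrollment 9 (Jack): course_id=1 -> matches Discrete Math
All 9 rows appear; 2 have NULL course.

SQL:
SELECT a.student, b.title AS course
FROM enrollments a
LEFT JOIN courses b ON a.course_id = b.id

Result:
student | course       
--------+--------------
Karen   | Discrete Math
Aaron   | NULL         
Bob     | Discrete Math
Wendy   | Algebra      
Dana    | Algebra      
Frank   | NULL         
Julia   | Algebra      
Helen   | Discrete Math
Jack    | Discrete Math


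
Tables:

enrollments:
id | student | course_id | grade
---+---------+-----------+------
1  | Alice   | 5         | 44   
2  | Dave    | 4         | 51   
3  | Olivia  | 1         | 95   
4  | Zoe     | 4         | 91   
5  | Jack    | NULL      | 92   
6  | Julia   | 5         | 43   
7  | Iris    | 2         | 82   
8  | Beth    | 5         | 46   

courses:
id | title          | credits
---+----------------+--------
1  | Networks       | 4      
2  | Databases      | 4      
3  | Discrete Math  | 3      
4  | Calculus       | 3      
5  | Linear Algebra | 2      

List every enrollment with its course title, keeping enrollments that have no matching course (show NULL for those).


LEFT JOIN keeps every row from enrollments (the left table); where course_id has no match in courses, the course columns become NULL. Walk through each enrollment:
  - enrollment 1 (Alice): course_id=5 -> matches Linear Algebra
  - enrollment 2 (Dave): course_id=4 -> matches Calculus
  - enrollment 3 (Olivia): course_id=1 -> matches Networks
  - enrollment 4 (Zoe): course_id=4 -> matches Calculus
  - enrollment 5 (Jack): course_id=NULL, no match -> kept with NULL
  - enrollment 6 (Julia): course_id=5 -> matches Linear Algebra
  - enrollment 7 (Iris): course_id=2 -> matches Databases
  - enrollment 8 (Beth): course_id=5 -> matches Linear Algebra
All 8 rows appear; 1 has NULL course.

SQL:
SELECT a.student, b.title AS course
FROM enrollments a
LEFT JOIN courses b ON a.course_id = b.id

Result:
student | course        
--------+---------------
Alice   | Linear Algebra
Dave    | Calculus      
Olivia  | Networks      
Zoe     | Calculus      
Jack    | NULL          
Julia   | Linear Algebra
Iris    | Databases     
Beth    | Linear Algebra


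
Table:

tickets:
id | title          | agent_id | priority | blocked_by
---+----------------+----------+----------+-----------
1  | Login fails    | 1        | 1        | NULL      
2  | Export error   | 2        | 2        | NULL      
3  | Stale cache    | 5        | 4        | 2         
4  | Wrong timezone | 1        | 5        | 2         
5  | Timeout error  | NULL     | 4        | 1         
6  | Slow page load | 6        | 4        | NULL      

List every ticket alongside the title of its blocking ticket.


This is a self-join: tickets is joined to a second copy of itself, matching each row's blocked_by to another row's id. Use LEFT JOIN so rows with blocked_by=NULL are kept.
  - ticket 1 (Login fails): blocked_by=NULL -> NULL
  - ticket 2 (Export error): blocked_by=NULL -> NULL
  - ticket 3 (Stale cache): blocked_by=2 -> Export error
  - ticket 4 (Wrong timezone): blocked_by=2 -> Export error
  - ticket 5 (Timeout error): blocked_by=1 -> Login fails
  - ticket 6 (Slow page load): blocked_by=NULL -> NULL

SQL:
SELECT a.title AS item, b.title AS blocked_by
FROM tickets a
LEFT JOIN tickets b ON a.blocked_by = b.id

Result:
item           | blocked_by  
---------------+-------------
Login fails    | NULL        
Export error   | NULL        
Stale cache    | Export error
Wrong timezone | Export error
Timeout error  | Login fails 
Slow page load | NULL        


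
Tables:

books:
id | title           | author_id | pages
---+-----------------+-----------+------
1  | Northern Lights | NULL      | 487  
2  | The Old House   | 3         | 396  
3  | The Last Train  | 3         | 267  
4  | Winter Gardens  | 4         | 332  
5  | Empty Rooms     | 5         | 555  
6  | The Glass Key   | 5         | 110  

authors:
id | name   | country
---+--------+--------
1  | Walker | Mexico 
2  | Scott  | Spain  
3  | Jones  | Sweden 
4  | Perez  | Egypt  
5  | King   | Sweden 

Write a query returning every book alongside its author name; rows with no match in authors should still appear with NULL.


LEFT JOIN keeps every row from books (the left table); where author_id has no match in authors, the author columns become NULL. Walk through each book:
  - book 1 (Northern Lights): author_id=NULL, no match -> kept with NULL
  - book 2 (The Old House): author_id=3 -> matches Jones
  - book 3 (The Last Train): author_id=3 -> matches Jones
  - book 4 (Winter Gardens): author_id=4 -> matches Perez
  - book 5 (Empty Rooms): author_id=5 -> matches King
  - book 6 (The Glass Key): author_id=5 -> matches King
All 6 rows appear; 1 has NULL author.

SQL:
SELECT a.title, b.name AS author
FROM books a
LEFT JOIN authors b ON a.author_id = b.id

Result:
title           | author
----------------+-------
Northern Lights | NULL  
The Old House   | Jones 
The Last Train  | Jones 
Winter Gardens  | Perez 
Empty Rooms     | King  
The Glass Key   | King  


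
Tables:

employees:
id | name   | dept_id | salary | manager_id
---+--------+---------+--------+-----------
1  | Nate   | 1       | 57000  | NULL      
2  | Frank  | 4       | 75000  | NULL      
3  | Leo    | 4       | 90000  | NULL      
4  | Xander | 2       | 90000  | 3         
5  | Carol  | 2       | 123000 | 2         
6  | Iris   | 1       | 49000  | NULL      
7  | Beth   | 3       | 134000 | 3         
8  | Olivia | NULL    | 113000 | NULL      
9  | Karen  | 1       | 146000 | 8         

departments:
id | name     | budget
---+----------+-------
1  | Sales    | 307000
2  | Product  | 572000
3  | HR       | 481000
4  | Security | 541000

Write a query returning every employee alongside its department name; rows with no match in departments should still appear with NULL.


LEFT JOIN keeps every row from employees (the left table); where dept_id has no match in departments, the department columns become NULL. Walk through each employee:
  - employee 1 (Nate): dept_id=1 -> matches Sales
  - employee 2 (Frank): dept_id=4 -> matches Security
  - employee 3 (Leo): dept_id=4 -> matches Security
  - employee 4 (Xander): dept_id=2 -> matches Product
  - employee 5 (Carol): dept_id=2 -> matches Product
  - employee 6 (Iris): dept_id=1 -> matches Sales
  - employee 7 (Beth): dept_id=3 -> matches HR
  - employee 8 (Olivia): dept_id=NULL, no match -> kept with NULL
  - employee 9 (Karen): dept_id=1 -> matches Sales
All 9 rows appear; 1 has NULL department.

SQL:
SELECT a.name, b.name AS department
FROM employees a
LEFT JOIN departments b ON a.dept_id = b.id

Result:
name   | department
-------+-----------
Nate   | Sales     
Frank  | Security  
Leo    | Security  
Xander | Product   
Carol  | Product   
Iris   | Sales     
Beth   | HR        
Olivia | NULL      
Karen  | Sales     


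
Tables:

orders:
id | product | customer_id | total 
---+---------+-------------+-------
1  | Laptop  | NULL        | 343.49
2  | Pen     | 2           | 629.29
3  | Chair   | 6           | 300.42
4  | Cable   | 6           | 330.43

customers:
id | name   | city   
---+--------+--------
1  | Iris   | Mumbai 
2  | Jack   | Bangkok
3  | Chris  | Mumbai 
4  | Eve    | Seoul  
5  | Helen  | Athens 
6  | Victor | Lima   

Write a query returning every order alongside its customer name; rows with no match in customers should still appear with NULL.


LEFT JOIN keeps every row from orders (the left table); where customer_id has no match in customers, the customer columns become NULL. Walk through each order:
  - order 1 (Laptop): customer_id=NULL, no match -> kept with NULL
  - order 2 (Pen): customer_id=2 -> matches Jack
  - order 3 (Chair): customer_id=6 -> matches Victor
  - order 4 (Cable): customer_id=6 -> matches Victor
All 4 rows appear; 1 has NULL customer.

SQL:
SELECT a.product, b.name AS customer
FROM orders a
LEFT JOIN customers b ON a.customer_id = b.id

Result:
product | customer
--------+---------
Laptop  | NULL    
Pen     | Jack    
Chair   | Victor  
Cable   | Victor  


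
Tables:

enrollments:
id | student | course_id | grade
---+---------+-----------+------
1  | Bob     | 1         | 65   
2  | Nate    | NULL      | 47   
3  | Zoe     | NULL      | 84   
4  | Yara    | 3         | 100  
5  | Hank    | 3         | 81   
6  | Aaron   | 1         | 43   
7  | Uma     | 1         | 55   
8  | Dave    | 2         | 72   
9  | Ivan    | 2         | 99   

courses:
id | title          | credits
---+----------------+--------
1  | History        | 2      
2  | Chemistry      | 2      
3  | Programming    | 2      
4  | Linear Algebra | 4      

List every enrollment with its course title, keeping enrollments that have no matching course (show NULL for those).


LEFT JOIN keeps every row from enrollments (the left table); where course_id has no match in courses, the course columns become NULL. Walk through each enrollment:
  - enrollment 1 (Bob): course_id=1 -> matches History
  - enrollment 2 (Nate): course_id=NULL, no match -> kept with NULL
  - enrollment 3 (Zoe): course_id=NULL, no match -> kept with NULL
  - enrollment 4 (Yara): course_id=3 -> matches Programming
  - enrollment 5 (Hank): course_id=3 -> matches Programming
  - enrollment 6 (Aaron): course_id=1 -> matches History
  - enrollment 7 (Uma): course_id=1 -> matches History
  - enrollment 8 (Dave): course_id=2 -> matches Chemistry
  - enrollment 9 (Ivan): course_id=2 -> matches Chemistry
All 9 rows appear; 2 have NULL course.

SQL:
SELECT a.student, b.title AS course
FROM enrollments a
LEFT JOIN courses b ON a.course_id = b.id

Result:
student | course     
--------+------------
Bob     | History    
Nate    | NULL       
Zoe     | NULL       
Yara    | Programming
Hank    | Programming
Aaron   | History    
Uma     | History    
Dave    | Chemistry  
Ivan    | Chemistry  


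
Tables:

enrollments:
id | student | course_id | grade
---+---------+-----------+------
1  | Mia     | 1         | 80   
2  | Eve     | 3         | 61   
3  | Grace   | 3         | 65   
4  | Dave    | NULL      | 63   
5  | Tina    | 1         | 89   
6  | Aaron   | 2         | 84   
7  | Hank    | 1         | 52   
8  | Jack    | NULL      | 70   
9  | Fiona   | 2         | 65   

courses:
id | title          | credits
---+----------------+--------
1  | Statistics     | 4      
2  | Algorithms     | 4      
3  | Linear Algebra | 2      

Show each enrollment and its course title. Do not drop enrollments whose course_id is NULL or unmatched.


LEFT JOIN keeps every row from enrollments (the left table); where course_id has no match in courses, the course columns become NULL. Walk through each enrollment:
  - enrollment 1 (Mia): course_id=1 -> matches Statistics
  - enrollment 2 (Eve): course_id=3 -> matches Linear Algebra
  - enrollment 3 (Grace): course_id=3 -> matches Linear Algebra
  - enrollment 4 (Dave): course_id=NULL, no match -> kept with NULL
  - enrollment 5 (Tina): course_id=1 -> matches Statistics
  - enrollment 6 (Aaron): course_id=2 -> matches Algorithms
  - enrollment 7 (Hank): course_id=1 -> matches Statistics
  - enrollment 8 (Jack): course_id=NULL, no match -> kept with NULL
  - enrollment 9 (Fiona): course_id=2 -> matches Algorithms
All 9 rows appear; 2 have NULL course.

SQL:
SELECT a.student, b.title AS course
FROM enrollments a
LEFT JOIN courses b ON a.course_id = b.id

Result:
student | course        
--------+---------------
Mia     | Statistics    
Eve     | Linear Algebra
Grace   | Linear Algebra
Dave    | NULL          
Tina    | Statistics    
Aaron   | Algorithms    
Hank    | Statistics    
Jack    | NULL          
Fiona   | Algorithms    


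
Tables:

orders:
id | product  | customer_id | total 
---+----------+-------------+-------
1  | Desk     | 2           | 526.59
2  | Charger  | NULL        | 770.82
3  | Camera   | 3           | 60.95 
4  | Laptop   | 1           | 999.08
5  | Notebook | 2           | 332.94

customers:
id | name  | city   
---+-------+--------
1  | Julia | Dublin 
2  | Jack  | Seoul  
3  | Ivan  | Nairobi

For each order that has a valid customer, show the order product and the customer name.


INNER JOIN keeps only orders rows whose customer_id matches an id in customers. Walk through each order:
  - order 1 (Desk): customer_id=2 -> matches Jack
  - order 2 (Charger): customer_id=NULL, no match -> dropped
  - order 3 (Camera): customer_id=3 -> matches Ivan
  - order 4 (Laptop): customer_id=1 -> matches Julia
  - order 5 (Notebook): customer_id=2 -> matches Jack
So 1 of 5 rows is dropped.

SQL:
SELECT a.product, b.name AS customer
FROM orders a
INNER JOIN customers b ON a.customer_id = b.id

Result:
product  | customer
---------+---------
Desk     | Jack    
Camera   | Ivan    
Laptop   | Julia   
Notebook | Jack    


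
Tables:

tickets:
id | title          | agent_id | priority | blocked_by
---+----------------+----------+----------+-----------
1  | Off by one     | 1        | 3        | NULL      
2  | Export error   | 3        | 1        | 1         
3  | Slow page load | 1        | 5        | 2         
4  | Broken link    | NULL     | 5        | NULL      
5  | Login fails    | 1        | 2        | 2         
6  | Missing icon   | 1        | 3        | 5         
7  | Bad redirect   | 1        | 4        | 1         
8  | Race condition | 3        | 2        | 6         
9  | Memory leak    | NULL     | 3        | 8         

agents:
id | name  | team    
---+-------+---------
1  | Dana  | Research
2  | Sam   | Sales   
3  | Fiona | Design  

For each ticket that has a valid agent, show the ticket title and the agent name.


INNER JOIN keeps only tickets rows whose agent_id matches an id in agents. Walk through each ticket:
  - ticket 1 (Off by one): agent_id=1 -> matches Dana
  - ticket 2 (Export error): agent_id=3 -> matches Fiona
  - ticket 3 (Slow page load): agent_id=1 -> matches Dana
  - ticket 4 (Broken link): agent_id=NULL, no match -> dropped
  - ticket 5 (Login fails): agent_id=1 -> matches Dana
  - ticket 6 (Missing icon): agent_id=1 -> matches Dana
  - ticket 7 (Bad redirect): agent_id=1 -> matches Dana
  - ticket 8 (Race condition): agent_id=3 -> matches Fiona
  - ticket 9 (Memory leak): agent_id=NULL, no match -> dropped
So 2 of 9 rows are dropped.

SQL:
SELECT a.title, b.name AS agent
FROM tickets a
INNER JOIN agents b ON a.agent_id = b.id

Result:
title          | agent
---------------+------
Off by one     | Dana 
Export error   | Fiona
Slow page load | Dana 
Login fails    | Dana 
Missing icon   | Dana 
Bad redirect   | Dana 
Race condition | Fiona


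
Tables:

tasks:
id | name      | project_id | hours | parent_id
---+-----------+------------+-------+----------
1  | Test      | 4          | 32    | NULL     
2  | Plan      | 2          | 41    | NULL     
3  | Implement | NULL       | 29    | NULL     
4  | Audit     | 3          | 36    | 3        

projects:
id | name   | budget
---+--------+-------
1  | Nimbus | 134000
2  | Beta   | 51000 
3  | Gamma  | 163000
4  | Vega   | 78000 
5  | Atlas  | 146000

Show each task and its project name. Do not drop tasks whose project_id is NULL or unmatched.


LEFT JOIN keeps every row from tasks (the left table); where project_id has no match in projects, the project columns become NULL. Walk through each task:
  - task 1 (Test): project_id=4 -> matches Vega
  - task 2 (Plan): project_id=2 -> matches Beta
  - task 3 (Implement): project_id=NULL, no match -> kept with NULL
  - task 4 (Audit): project_id=3 -> matches Gamma
All 4 rows appear; 1 has NULL project.

SQL:
SELECT a.name, b.name AS project
FROM tasks a
LEFT JOIN projects b ON a.project_id = b.id

Result:
name      | project
----------+--------
Test      | Vega   
Plan      | Beta   
Implement | NULL   
Audit     | Gamma  


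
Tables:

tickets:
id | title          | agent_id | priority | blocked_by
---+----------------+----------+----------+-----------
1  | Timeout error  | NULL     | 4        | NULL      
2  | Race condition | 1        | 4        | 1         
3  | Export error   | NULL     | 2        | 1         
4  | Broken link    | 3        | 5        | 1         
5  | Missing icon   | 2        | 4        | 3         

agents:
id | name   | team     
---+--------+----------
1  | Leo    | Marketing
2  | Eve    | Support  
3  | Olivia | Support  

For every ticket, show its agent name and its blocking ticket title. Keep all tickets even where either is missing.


Two LEFT JOINs from the same base table tickets: one to agents via agent_id, one to tickets itself via blocked_by. Both are LEFT so every ticket is preserved.
Match against agents:
  - ticket 1 (Timeout error): agent_id=NULL, no match -> kept with NULL
  - ticket 2 (Race condition): agent_id=1 -> matches Leo
  - ticket 3 (Export error): agent_id=NULL, no match -> kept with NULL
  - ticket 4 (Broken link): agent_id=3 -> matches Olivia
  - ticket 5 (Missing icon): agent_id=2 -> matches Eve
Match against tickets (self):
  - ticket 1 (Timeout error): blocked_by=NULL -> NULL
  - ticket 2 (Race condition): blocked_by=1 -> Timeout error
  - ticket 3 (Export error): blocked_by=1 -> Timeout error
  - ticket 4 (Broken link): blocked_by=1 -> Timeout error
  - ticket 5 (Missing icon): blocked_by=3 -> Export error

SQL:
SELECT a.title, b.name AS agent, c.title AS blocked_by
FROM tickets a
LEFT JOIN agents b ON a.agent_id = b.id
LEFT JOIN tickets c ON a.blocked_by = c.id

Result:
title          | agent  | blocked_by   
---------------+--------+--------------
Timeout error  | NULL   | NULL         
Race condition | Leo    | Timeout error
Export error   | NULL   | Timeout error
Broken link    | Olivia | Timeout error
Missing icon   | Eve    | Export error 


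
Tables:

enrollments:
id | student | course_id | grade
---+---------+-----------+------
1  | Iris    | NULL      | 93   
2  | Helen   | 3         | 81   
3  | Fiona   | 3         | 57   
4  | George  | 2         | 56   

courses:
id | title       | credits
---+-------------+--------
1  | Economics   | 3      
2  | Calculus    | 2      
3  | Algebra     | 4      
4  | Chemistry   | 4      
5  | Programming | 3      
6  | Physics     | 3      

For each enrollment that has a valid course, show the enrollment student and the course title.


INNER JOIN keeps only enrollments rows whose course_id matches an id in courses. Walk through each enrollment:
  - enrollment 1 (Iris): course_id=NULL, no match -> dropped
  - enrollment 2 (Helen): course_id=3 -> matches Algebra
  - enrollment 3 (Fiona): course_id=3 -> matches Algebra
  - enrollment 4 (George): course_id=2 -> matches Calculus
So 1 of 4 rows is dropped.

SQL:
SELECT a.student, b.title AS course
FROM enrollments a
INNER JOIN courses b ON a.course_id = b.id

Result:
student | course  
--------+---------
Helen   | Algebra 
Fiona   | Algebra 
George  | Calculus


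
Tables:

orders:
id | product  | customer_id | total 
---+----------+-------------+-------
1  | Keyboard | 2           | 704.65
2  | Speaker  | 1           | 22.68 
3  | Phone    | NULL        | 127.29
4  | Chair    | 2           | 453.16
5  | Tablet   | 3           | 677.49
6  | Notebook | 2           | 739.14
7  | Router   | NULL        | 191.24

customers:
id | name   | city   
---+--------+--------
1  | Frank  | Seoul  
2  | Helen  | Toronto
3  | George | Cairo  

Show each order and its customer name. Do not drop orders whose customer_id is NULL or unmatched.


LEFT JOIN keeps every row from orders (the left table); where customer_id has no match in customers, the customer columns become NULL. Walk through each order:
  - order 1 (Keyboard): customer_id=2 -> matches Helen
  - order 2 (Speaker): customer_id=1 -> matches Frank
  - order 3 (Phone): customer_id=NULL, no match -> kept with NULL
  - order 4 (Chair): customer_id=2 -> matches Helen
  - order 5 (Tablet): customer_id=3 -> matches George
  - order 6 (Notebook): customer_id=2 -> matches Helen
  - order 7 (Router): customer_id=NULL, no match -> kept with NULL
All 7 rows appear; 2 have NULL customer.

SQL:
SELECT a.product, b.name AS customer
FROM orders a
LEFT JOIN customers b ON a.customer_id = b.id

Result:
product  | customer
---------+---------
Keyboard | Helen   
Speaker  | Frank   
Phone    | NULL    
Chair    | Helen   
Tablet   | George  
Notebook | Helen   
Router   | NULL    


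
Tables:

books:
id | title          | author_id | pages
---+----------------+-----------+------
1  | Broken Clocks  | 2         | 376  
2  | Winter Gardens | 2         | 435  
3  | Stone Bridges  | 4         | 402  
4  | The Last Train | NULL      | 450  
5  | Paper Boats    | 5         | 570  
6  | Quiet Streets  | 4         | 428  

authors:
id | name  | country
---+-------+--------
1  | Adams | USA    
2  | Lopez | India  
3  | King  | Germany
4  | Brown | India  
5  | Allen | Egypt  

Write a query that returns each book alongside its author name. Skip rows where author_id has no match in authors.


INNER JOIN keeps only books rows whose author_id matches an id in authors. Walk through each book:
  - book 1 (Broken Clocks): author_id=2 -> matches Lopez
  - book 2 (Winter Gardens): author_id=2 -> matches Lopez
  - book 3 (Stone Bridges): author_id=4 -> matches Brown
  - book 4 (The Last Train): author_id=NULL, no match -> dropped
  - book 5 (Paper Boats): author_id=5 -> matches Allen
  - book 6 (Quiet Streets): author_id=4 -> matches Brown
So 1 of 6 rows is dropped.

SQL:
SELECT a.title, b.name AS author
FROM books a
INNER JOIN authors b ON a.author_id = b.id

Result:
title          | author
---------------+-------
Broken Clocks  | Lopez 
Winter Gardens | Lopez 
Stone Bridges  | Brown 
Paper Boats    | Allen 
Quiet Streets  | Brown 


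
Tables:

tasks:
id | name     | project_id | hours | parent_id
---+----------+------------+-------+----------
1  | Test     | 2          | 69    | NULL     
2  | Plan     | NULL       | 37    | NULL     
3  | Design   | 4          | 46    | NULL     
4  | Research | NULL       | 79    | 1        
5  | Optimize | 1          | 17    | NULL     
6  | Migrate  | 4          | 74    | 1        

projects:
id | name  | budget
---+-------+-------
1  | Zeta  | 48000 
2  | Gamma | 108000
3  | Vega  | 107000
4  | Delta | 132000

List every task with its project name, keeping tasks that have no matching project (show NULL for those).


LEFT JOIN keeps every row from tasks (the left table); where project_id has no match in projects, the project columns become NULL. Walk through each task:
  - task 1 (Test): project_id=2 -> matches Gamma
  - task 2 (Plan): project_id=NULL, no match -> kept with NULL
  - task 3 (Design): project_id=4 -> matches Delta
  - task 4 (Research): project_id=NULL, no match -> kept with NULL
  - task 5 (Optimize): project_id=1 -> matches Zeta
  - task 6 (Migrate): project_id=4 -> matches Delta
All 6 rows appear; 2 have NULL project.

SQL:
SELECT a.name, b.name AS project
FROM tasks a
LEFT JOIN projects b ON a.project_id = b.id

Result:
name     | project
---------+--------
Test     | Gamma  
Plan     | NULL   
Design   | Delta  
Research | NULL   
Optimize | Zeta   
Migrate  | Delta  


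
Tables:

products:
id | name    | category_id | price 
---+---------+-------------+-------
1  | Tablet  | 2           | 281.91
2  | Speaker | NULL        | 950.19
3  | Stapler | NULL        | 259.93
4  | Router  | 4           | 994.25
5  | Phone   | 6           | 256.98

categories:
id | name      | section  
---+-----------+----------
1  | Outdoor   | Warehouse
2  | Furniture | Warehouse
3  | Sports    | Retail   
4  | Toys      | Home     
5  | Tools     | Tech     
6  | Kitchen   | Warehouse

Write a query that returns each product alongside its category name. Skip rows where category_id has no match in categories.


INNER JOIN keeps only products rows whose category_id matches an id in categories. Walk through each product:
  - product 1 (Tablet): category_id=2 -> matches Furniture
  - product 2 (Speaker): category_id=NULL, no match -> dropped
  - product 3 (Stapler): category_id=NULL, no match -> dropped
  - product 4 (Router): category_id=4 -> matches Toys
  - product 5 (Phone): category_id=6 -> matches Kitchen
So 2 of 5 rows are dropped.

SQL:
SELECT a.name, b.name AS category
FROM products a
INNER JOIN categories b ON a.category_id = b.id

Result:
name   | category 
-------+----------
Tablet | Furniture
Router | Toys     
Phone  | Kitchen  


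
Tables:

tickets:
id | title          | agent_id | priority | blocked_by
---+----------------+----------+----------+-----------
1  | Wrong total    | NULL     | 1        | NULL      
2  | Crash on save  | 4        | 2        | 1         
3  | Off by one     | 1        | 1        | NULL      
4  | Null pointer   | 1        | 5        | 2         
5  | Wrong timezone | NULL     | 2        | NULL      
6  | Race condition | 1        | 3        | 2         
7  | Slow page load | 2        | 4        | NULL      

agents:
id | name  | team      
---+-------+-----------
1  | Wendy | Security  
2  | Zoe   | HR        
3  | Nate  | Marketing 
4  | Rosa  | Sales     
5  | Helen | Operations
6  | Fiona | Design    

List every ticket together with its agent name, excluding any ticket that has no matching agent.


INNER JOIN keeps only tickets rows whose agent_id matches an id in agents. Walk through each ticket:
  - ticket 1 (Wrong total): agent_id=NULL, no match -> dropped
  - ticket 2 (Crash on save): agent_id=4 -> matches Rosa
  - ticket 3 (Off by one): agent_id=1 -> matches Wendy
  - ticket 4 (Null pointer): agent_id=1 -> matches Wendy
  - ticket 5 (Wrong timezone): agent_id=NULL, no match -> dropped
  - ticket 6 (Race condition): agent_id=1 -> matches Wendy
  - ticket 7 (Slow page load): agent_id=2 -> matches Zoe
So 2 of 7 rows are dropped.

SQL:
SELECT a.title, b.name AS agent
FROM tickets a
INNER JOIN agents b ON a.agent_id = b.id

Result:
title          | agent
---------------+------
Crash on save  | Rosa 
Off by one     | Wendy
Null pointer   | Wendy
Race condition | Wendy
Slow page load | Zoe  


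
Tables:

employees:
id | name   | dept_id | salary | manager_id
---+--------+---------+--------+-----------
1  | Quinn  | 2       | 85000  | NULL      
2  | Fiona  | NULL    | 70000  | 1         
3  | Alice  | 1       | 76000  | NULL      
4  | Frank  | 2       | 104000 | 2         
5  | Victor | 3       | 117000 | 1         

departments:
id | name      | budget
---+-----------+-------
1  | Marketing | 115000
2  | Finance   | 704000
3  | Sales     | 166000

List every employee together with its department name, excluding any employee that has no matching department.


INNER JOIN keeps only employees rows whose dept_id matches an id in departments. Walk through each employee:
  - employee 1 (Quinn): dept_id=2 -> matches Finance
  - employee 2 (Fiona): dept_id=NULL, no match -> dropped
  - employee 3 (Alice): dept_id=1 -> matches Marketing
  - employee 4 (Frank): dept_id=2 -> matches Finance
  - employee 5 (Victor): dept_id=3 -> matches Sales
So 1 of 5 rows is dropped.

SQL:
SELECT a.name, b.name AS department
FROM employees a
INNER JOIN departments b ON a.dept_id = b.id

Result:
name   | department
-------+-----------
Quinn  | Finance   
Alice  | Marketing 
Frank  | Finance   
Victor | Sales     


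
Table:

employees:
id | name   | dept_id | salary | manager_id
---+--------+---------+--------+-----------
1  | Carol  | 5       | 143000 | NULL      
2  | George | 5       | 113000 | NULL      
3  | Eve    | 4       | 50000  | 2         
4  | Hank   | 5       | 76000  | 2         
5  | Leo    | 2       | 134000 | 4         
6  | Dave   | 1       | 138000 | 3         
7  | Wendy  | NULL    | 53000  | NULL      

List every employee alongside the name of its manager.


This is a self-join: employees is joined to a second copy of itself, matching each row's manager_id to another row's id. Use LEFT JOIN so rows with manager_id=NULL are kept.
  - employee 1 (Carol): manager_id=NULL -> NULL
  - employee 2 (George): manager_id=NULL -> NULL
  - employee 3 (Eve): manager_id=2 -> George
  - employee 4 (Hank): manager_id=2 -> George
  - employee 5 (Leo): manager_id=4 -> Hank
  - employee 6 (Dave): manager_id=3 -> Eve
  - employee 7 (Wendy): manager_id=NULL -> NULL

SQL:
SELECT a.name AS item, b.name AS manager
FROM employees a
LEFT JOIN employees b ON a.manager_id = b.id

Result:
item   | manager
-------+--------
Carol  | NULL   
George | NULL   
Eve    | George 
Hank   | George 
Leo    | Hank   
Dave   | Eve    
Wendy  | NULL   


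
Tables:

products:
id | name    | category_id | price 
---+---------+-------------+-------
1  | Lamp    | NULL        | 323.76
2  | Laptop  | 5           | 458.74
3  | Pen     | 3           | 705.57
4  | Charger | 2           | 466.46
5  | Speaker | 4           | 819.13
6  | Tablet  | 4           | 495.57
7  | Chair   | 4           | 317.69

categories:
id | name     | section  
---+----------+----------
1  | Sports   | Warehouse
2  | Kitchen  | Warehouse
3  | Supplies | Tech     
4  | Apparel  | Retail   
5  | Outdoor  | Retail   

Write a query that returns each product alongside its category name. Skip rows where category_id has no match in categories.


INNER JOIN keeps only products rows whose category_id matches an id in categories. Walk through each product:
  - product 1 (Lamp): category_id=NULL, no match -> dropped
  - product 2 (Laptop): category_id=5 -> matches Outdoor
  - product 3 (Pen): category_id=3 -> matches Supplies
  - product 4 (Charger): category_id=2 -> matches Kitchen
  - product 5 (Speaker): category_id=4 -> matches Apparel
  - product 6 (Tablet): category_id=4 -> matches Apparel
  - product 7 (Chair): category_id=4 -> matches Apparel
So 1 of 7 rows is dropped.

SQL:
SELECT a.name, b.name AS category
FROM products a
INNER JOIN categories b ON a.category_id = b.id

Result:
name    | category
--------+---------
Laptop  | Outdoor 
Pen     | Supplies
Charger | Kitchen 
Speaker | Apparel 
Tablet  | Apparel 
Chair   | Apparel 


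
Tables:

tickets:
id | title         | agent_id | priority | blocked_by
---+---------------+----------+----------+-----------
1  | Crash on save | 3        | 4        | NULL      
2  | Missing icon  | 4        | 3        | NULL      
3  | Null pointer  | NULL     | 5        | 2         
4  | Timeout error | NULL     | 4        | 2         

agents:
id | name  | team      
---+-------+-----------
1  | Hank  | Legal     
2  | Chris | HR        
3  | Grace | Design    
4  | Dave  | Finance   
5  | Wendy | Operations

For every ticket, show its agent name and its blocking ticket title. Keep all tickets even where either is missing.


Two LEFT JOINs from the same base table tickets: one to agents via agent_id, one to tickets itself via blocked_by. Both are LEFT so every ticket is preserved.
Match against agents:
  - ticket 1 (Crash on save): agent_id=3 -> matches Grace
  - ticket 2 (Missing icon): agent_id=4 -> matches Dave
  - ticket 3 (Null pointer): agent_id=NULL, no match -> kept with NULL
  - ticket 4 (Timeout error): agent_id=NULL, no match -> kept with NULL
Match against tickets (self):
  - ticket 1 (Crash on save): blocked_by=NULL -> NULL
  - ticket 2 (Missing icon): blocked_by=NULL -> NULL
  - ticket 3 (Null pointer): blocked_by=2 -> Missing icon
  - ticket 4 (Timeout error): blocked_by=2 -> Missing icon

SQL:
SELECT a.title, b.name AS agent, c.title AS blocked_by
FROM tickets a
LEFT JOIN agents b ON a.agent_id = b.id
LEFT JOIN tickets c ON a.blocked_by = c.id

Result:
title         | agent | blocked_by  
--------------+-------+-------------
Crash on save | Grace | NULL        
Missing icon  | Dave  | NULL        
Null pointer  | NULL  | Missing icon
Timeout error | NULL  | Missing icon


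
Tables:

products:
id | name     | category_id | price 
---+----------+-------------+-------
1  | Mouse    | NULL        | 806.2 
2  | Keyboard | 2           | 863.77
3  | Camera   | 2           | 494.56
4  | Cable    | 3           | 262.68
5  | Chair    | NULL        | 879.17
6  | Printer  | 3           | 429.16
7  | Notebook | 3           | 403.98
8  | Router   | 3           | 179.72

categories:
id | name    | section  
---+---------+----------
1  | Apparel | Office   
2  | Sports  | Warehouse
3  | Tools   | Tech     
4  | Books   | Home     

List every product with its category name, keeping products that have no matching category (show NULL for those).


LEFT JOIN keeps every row from products (the left table); where category_id has no match in categories, the category columns become NULL. Walk through each product:
  - product 1 (Mouse): category_id=NULL, no match -> kept with NULL
  - product 2 (Keyboard): category_id=2 -> matches Sports
  - product 3 (Camera): category_id=2 -> matches Sports
  - product 4 (Cable): category_id=3 -> matches Tools
  - product 5 (Chair): category_id=NULL, no match -> kept with NULL
  - product 6 (Printer): category_id=3 -> matches Tools
  - product 7 (Notebook): category_id=3 -> matches Tools
  - product 8 (Router): category_id=3 -> matches Tools
All 8 rows appear; 2 have NULL category.

SQL:
SELECT a.name, b.name AS category
FROM products a
LEFT JOIN categories b ON a.category_id = b.id

Result:
name     | category
---------+---------
Mouse    | NULL    
Keyboard | Sports  
Camera   | Sports  
Cable    | Tools   
Chair    | NULL    
Printer  | Tools   
Notebook | Tools   
Router   | Tools   
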